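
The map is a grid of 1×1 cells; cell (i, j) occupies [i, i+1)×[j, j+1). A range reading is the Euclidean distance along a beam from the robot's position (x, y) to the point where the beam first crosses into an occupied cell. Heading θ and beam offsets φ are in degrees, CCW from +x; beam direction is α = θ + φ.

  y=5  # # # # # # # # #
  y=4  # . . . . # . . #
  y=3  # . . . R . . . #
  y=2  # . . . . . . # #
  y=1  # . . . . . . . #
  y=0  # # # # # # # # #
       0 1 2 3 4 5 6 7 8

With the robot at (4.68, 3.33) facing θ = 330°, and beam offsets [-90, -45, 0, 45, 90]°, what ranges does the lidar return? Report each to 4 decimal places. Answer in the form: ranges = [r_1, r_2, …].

ranges = [2.6905, 2.4122, 3.8336, 3.4371, 0.7736]

beam 1: φ=-90°, α=240°
  direction (-0.5000, -0.8660); cell (4,3); t to first gridline: x 1.3600, y 0.3811 (then +2.0000 / +1.1547)
    (4,2) via y @ 0.3811
    (3,2) via x @ 1.3600
    (3,1) via y @ 1.5358
    (3,0) via y @ 2.6905  # hit
  → r_1 = 2.6905
beam 2: φ=-45°, α=285°
  direction (0.2588, -0.9659); cell (4,3); t to first gridline: x 1.2364, y 0.3416 (then +3.8637 / +1.0353)
    (4,2) via y @ 0.3416
    (5,2) via x @ 1.2364
    (5,1) via y @ 1.3769
    (5,0) via y @ 2.4122  # hit
  → r_2 = 2.4122
beam 3: φ=0°, α=330°
  direction (0.8660, -0.5000); cell (4,3); t to first gridline: x 0.3695, y 0.6600 (then +1.1547 / +2.0000)
    (5,3) via x @ 0.3695
    (5,2) via y @ 0.6600
    (6,2) via x @ 1.5242
    (6,1) via y @ 2.6600
    (7,1) via x @ 2.6789
    (8,1) via x @ 3.8336  # hit
  → r_3 = 3.8336
beam 4: φ=45°, α=15°
  direction (0.9659, 0.2588); cell (4,3); t to first gridline: x 0.3313, y 2.5887 (then +1.0353 / +3.8637)
    (5,3) via x @ 0.3313
    (6,3) via x @ 1.3666
    (7,3) via x @ 2.4018
    (7,4) via y @ 2.5887
    (8,4) via x @ 3.4371  # hit
  → r_4 = 3.4371
beam 5: φ=90°, α=60°
  direction (0.5000, 0.8660); cell (4,3); t to first gridline: x 0.6400, y 0.7736 (then +2.0000 / +1.1547)
    (5,3) via x @ 0.6400
    (5,4) via y @ 0.7736  # hit
  → r_5 = 0.7736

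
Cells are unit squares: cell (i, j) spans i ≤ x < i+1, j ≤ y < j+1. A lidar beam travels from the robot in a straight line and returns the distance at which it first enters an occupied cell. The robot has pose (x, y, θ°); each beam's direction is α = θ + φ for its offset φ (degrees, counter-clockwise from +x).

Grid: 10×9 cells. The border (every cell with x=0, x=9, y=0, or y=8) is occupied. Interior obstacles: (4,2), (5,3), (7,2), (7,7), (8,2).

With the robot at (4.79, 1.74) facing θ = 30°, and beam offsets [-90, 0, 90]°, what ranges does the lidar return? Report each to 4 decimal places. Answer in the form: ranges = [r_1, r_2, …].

ranges = [0.8545, 4.8613, 0.3002]

beam 1: φ=-90°, α=300°
  d=(0.5000,-0.8660)  start (4,1)  tX=0.4200 tY=0.8545  stride 1/|dx|=2.0000 1/|dy|=1.1547
    cross x-line → (5,1), t=0.4200
    cross y-line → (5,0), t=0.8545 (wall)
  → r_1 = 0.8545
beam 2: φ=0°, α=30°
  d=(0.8660,0.5000)  start (4,1)  tX=0.2425 tY=0.5200  stride 1/|dx|=1.1547 1/|dy|=2.0000
    cross x-line → (5,1), t=0.2425
    cross y-line → (5,2), t=0.5200
    cross x-line → (6,2), t=1.3972
    cross y-line → (6,3), t=2.5200
    cross x-line → (7,3), t=2.5519
    cross x-line → (8,3), t=3.7066
    cross y-line → (8,4), t=4.5200
    cross x-line → (9,4), t=4.8613 (wall)
  → r_2 = 4.8613
beam 3: φ=90°, α=120°
  d=(-0.5000,0.8660)  start (4,1)  tX=1.5800 tY=0.3002  stride 1/|dx|=2.0000 1/|dy|=1.1547
    cross y-line → (4,2), t=0.3002 (wall)
  → r_3 = 0.3002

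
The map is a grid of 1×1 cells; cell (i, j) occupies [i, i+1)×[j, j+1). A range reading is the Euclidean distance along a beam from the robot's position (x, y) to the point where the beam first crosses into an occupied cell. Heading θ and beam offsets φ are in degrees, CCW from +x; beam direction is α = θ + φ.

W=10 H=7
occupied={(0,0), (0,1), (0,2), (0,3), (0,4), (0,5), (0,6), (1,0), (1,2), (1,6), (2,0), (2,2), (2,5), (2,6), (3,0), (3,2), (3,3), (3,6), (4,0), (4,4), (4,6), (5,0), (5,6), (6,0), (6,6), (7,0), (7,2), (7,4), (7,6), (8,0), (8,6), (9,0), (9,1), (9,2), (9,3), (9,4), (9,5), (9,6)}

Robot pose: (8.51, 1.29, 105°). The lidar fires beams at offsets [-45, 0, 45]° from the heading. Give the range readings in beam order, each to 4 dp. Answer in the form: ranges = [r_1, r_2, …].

beam 1: φ=-45°, α=60°
  cosα=0.5000 sinα=0.8660 | (8,1) | tMaxX 0.9800 tMaxY 0.8198 | tΔX 2.0000 tΔY 1.1547
    t=0.8198 [y] (8,2)
    t=0.9800 [x] (9,2) — stop
  → r_1 = 0.9800
beam 2: φ=0°, α=105°
  cosα=-0.2588 sinα=0.9659 | (8,1) | tMaxX 1.9705 tMaxY 0.7350 | tΔX 3.8637 tΔY 1.0353
    t=0.7350 [y] (8,2)
    t=1.7703 [y] (8,3)
    t=1.9705 [x] (7,3)
    t=2.8056 [y] (7,4) — stop
  → r_2 = 2.8056
beam 3: φ=45°, α=150°
  cosα=-0.8660 sinα=0.5000 | (8,1) | tMaxX 0.5889 tMaxY 1.4200 | tΔX 1.1547 tΔY 2.0000
    t=0.5889 [x] (7,1)
    t=1.4200 [y] (7,2) — stop
  → r_3 = 1.4200

ranges = [0.9800, 2.8056, 1.4200]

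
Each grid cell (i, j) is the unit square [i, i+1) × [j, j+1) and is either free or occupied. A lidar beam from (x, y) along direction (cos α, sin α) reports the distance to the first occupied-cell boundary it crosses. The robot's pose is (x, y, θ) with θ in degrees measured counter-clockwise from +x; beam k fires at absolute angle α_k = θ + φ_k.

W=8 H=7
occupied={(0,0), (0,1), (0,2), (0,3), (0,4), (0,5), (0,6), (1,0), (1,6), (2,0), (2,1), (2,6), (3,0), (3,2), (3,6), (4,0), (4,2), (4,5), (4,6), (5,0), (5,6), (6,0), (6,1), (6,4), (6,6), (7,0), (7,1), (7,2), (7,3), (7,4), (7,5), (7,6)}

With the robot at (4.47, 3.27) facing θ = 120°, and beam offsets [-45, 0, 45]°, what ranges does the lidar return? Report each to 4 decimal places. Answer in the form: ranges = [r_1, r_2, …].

ranges = [1.7910, 3.1523, 3.5924]

beam 1: φ=-45°, α=75°
  direction (0.2588, 0.9659); cell (4,3); t to first gridline: x 2.0478, y 0.7558 (then +3.8637 / +1.0353)
    (4,4) via y @ 0.7558
    (4,5) via y @ 1.7910  # hit
  → r_1 = 1.7910
beam 2: φ=0°, α=120°
  direction (-0.5000, 0.8660); cell (4,3); t to first gridline: x 0.9400, y 0.8429 (then +2.0000 / +1.1547)
    (4,4) via y @ 0.8429
    (3,4) via x @ 0.9400
    (3,5) via y @ 1.9976
    (2,5) via x @ 2.9400
    (2,6) via y @ 3.1523  # hit
  → r_2 = 3.1523
beam 3: φ=45°, α=165°
  direction (-0.9659, 0.2588); cell (4,3); t to first gridline: x 0.4866, y 2.8205 (then +1.0353 / +3.8637)
    (3,3) via x @ 0.4866
    (2,3) via x @ 1.5219
    (1,3) via x @ 2.5571
    (1,4) via y @ 2.8205
    (0,4) via x @ 3.5924  # hit
  → r_3 = 3.5924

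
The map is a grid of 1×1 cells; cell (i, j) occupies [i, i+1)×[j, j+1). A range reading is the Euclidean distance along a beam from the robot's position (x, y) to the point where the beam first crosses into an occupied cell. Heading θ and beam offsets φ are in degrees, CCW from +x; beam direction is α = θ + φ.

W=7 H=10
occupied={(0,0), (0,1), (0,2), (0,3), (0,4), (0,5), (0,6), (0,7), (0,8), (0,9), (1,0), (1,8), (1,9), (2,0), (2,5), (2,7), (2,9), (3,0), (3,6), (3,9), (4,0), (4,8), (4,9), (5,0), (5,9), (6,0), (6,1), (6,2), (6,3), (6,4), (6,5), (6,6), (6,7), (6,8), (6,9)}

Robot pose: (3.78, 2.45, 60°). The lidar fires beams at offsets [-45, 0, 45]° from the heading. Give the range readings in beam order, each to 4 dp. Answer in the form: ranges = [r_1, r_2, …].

beam 1: φ=-45°, α=15°
  d=(0.9659,0.2588)  start (3,2)  tX=0.2278 tY=2.1250  stride 1/|dx|=1.0353 1/|dy|=3.8637
    cross x-line → (4,2), t=0.2278
    cross x-line → (5,2), t=1.2630
    cross y-line → (5,3), t=2.1250
    cross x-line → (6,3), t=2.2983 (wall)
  → r_1 = 2.2983
beam 2: φ=0°, α=60°
  d=(0.5000,0.8660)  start (3,2)  tX=0.4400 tY=0.6351  stride 1/|dx|=2.0000 1/|dy|=1.1547
    cross x-line → (4,2), t=0.4400
    cross y-line → (4,3), t=0.6351
    cross y-line → (4,4), t=1.7898
    cross x-line → (5,4), t=2.4400
    cross y-line → (5,5), t=2.9445
    cross y-line → (5,6), t=4.0992
    cross x-line → (6,6), t=4.4400 (wall)
  → r_2 = 4.4400
beam 3: φ=45°, α=105°
  d=(-0.2588,0.9659)  start (3,2)  tX=3.0137 tY=0.5694  stride 1/|dx|=3.8637 1/|dy|=1.0353
    cross y-line → (3,3), t=0.5694
    cross y-line → (3,4), t=1.6047
    cross y-line → (3,5), t=2.6400
    cross x-line → (2,5), t=3.0137 (wall)
  → r_3 = 3.0137

ranges = [2.2983, 4.4400, 3.0137]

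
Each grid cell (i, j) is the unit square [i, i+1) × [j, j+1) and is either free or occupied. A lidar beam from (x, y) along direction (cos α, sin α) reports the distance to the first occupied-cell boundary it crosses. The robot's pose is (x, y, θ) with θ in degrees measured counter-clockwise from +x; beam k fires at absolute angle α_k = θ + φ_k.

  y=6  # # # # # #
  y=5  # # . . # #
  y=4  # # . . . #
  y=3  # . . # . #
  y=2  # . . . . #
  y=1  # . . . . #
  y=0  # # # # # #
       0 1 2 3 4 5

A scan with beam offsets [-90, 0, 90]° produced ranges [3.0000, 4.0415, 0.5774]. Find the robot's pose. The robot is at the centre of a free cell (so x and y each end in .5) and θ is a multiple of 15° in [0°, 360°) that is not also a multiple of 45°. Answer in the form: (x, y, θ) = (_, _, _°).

Enumerate (i+0.5, j+0.5, θ) over the 16 free cells and 16 admissible headings. For each, cast all 3 beams and compare to the given ranges.
  (2.5, 2.5, 210°): beam 1 = 1.7321 ≠ 3.0000 ✗
  (4.5, 1.5, 255°): beam 1 = 3.6235 ≠ 3.0000 ✗
  (1.5, 2.5, 210°): beam 1 = 1.0000 ≠ 3.0000 ✗
  …
  (1.5, 2.5, 60°): r_1=3.0000, r_2=4.0415, r_3=0.5774 — all match ✓
Only this pose fits every beam.

(x, y, θ) = (1.5, 2.5, 60°)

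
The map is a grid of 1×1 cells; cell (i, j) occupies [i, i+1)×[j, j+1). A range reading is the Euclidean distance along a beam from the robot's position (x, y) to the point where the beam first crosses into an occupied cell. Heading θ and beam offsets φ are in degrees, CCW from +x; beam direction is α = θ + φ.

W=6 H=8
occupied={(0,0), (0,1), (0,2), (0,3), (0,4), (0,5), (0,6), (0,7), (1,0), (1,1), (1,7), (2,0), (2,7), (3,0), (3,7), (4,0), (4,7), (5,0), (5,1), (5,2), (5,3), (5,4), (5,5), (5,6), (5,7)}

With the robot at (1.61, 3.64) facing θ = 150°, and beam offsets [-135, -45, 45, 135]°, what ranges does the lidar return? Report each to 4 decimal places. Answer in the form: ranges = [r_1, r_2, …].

beam 1: φ=-135°, α=15°
  d=(0.9659,0.2588)  start (1,3)  tX=0.4038 tY=1.3909  stride 1/|dx|=1.0353 1/|dy|=3.8637
    cross x-line → (2,3), t=0.4038
    cross y-line → (2,4), t=1.3909
    cross x-line → (3,4), t=1.4390
    cross x-line → (4,4), t=2.4743
    cross x-line → (5,4), t=3.5096 (wall)
  → r_1 = 3.5096
beam 2: φ=-45°, α=105°
  d=(-0.2588,0.9659)  start (1,3)  tX=2.3569 tY=0.3727  stride 1/|dx|=3.8637 1/|dy|=1.0353
    cross y-line → (1,4), t=0.3727
    cross y-line → (1,5), t=1.4080
    cross x-line → (0,5), t=2.3569 (wall)
  → r_2 = 2.3569
beam 3: φ=45°, α=195°
  d=(-0.9659,-0.2588)  start (1,3)  tX=0.6315 tY=2.4728  stride 1/|dx|=1.0353 1/|dy|=3.8637
    cross x-line → (0,3), t=0.6315 (wall)
  → r_3 = 0.6315
beam 4: φ=135°, α=285°
  d=(0.2588,-0.9659)  start (1,3)  tX=1.5068 tY=0.6626  stride 1/|dx|=3.8637 1/|dy|=1.0353
    cross y-line → (1,2), t=0.6626
    cross x-line → (2,2), t=1.5068
    cross y-line → (2,1), t=1.6979
    cross y-line → (2,0), t=2.7331 (wall)
  → r_4 = 2.7331

ranges = [3.5096, 2.3569, 0.6315, 2.7331]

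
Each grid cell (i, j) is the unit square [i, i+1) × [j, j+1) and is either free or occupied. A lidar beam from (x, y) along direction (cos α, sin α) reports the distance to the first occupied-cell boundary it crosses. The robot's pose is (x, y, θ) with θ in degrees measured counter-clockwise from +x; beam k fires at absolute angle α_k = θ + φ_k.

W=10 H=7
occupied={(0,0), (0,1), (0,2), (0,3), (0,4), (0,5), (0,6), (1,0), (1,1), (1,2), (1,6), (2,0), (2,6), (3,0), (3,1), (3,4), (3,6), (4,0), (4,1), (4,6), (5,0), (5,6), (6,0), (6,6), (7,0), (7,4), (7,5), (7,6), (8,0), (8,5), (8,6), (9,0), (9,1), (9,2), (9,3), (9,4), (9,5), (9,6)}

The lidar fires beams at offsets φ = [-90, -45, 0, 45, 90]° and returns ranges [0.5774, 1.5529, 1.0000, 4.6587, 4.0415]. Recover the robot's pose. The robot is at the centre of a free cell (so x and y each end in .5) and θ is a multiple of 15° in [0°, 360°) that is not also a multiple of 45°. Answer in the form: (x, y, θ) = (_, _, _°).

(x, y, θ) = (8.5, 3.5, 120°)

Enumerate (i+0.5, j+0.5, θ) over the 32 free cells and 16 admissible headings. For each, cast all 5 beams and compare to the given ranges.
  (1.5, 5.5, 60°): beam 1 = 1.7321 ≠ 0.5774 ✗
  (7.5, 3.5, 15°): beam 1 = 2.5882 ≠ 0.5774 ✗
  (5.5, 5.5, 330°): beam 1 = 4.0415 ≠ 0.5774 ✗
  …
  (8.5, 3.5, 120°): r_1=0.5774, r_2=1.5529, r_3=1.0000, r_4=4.6587, r_5=4.0415 — all match ✓
No second candidate reproduces the full scan.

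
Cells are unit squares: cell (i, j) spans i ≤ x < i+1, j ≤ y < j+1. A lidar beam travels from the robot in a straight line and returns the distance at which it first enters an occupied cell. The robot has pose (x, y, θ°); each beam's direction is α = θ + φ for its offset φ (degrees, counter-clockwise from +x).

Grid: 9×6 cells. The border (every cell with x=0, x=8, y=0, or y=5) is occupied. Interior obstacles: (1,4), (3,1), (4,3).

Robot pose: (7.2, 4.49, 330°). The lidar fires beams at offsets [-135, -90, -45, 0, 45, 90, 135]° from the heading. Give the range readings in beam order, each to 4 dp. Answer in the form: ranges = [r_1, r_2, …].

ranges = [2.2776, 4.0299, 3.0910, 0.9238, 0.8282, 0.5889, 0.5280]

beam 1: φ=-135°, α=195°
  dir = (cos 195°, sin 195°) = (-0.9659, -0.2588); from cell (7,4)
  next x-line at t=0.2071, next y-line at t=1.8932; Δt_x=1.0353, Δt_y=3.8637
    x: enter (6,4) at t=0.2071
    x: enter (5,4) at t=1.2423
    y: enter (5,3) at t=1.8932
    x: enter (4,3) at t=2.2776 ← occupied
  → r_1 = 2.2776
beam 2: φ=-90°, α=240°
  dir = (cos 240°, sin 240°) = (-0.5000, -0.8660); from cell (7,4)
  next x-line at t=0.4000, next y-line at t=0.5658; Δt_x=2.0000, Δt_y=1.1547
    x: enter (6,4) at t=0.4000
    y: enter (6,3) at t=0.5658
    y: enter (6,2) at t=1.7205
    x: enter (5,2) at t=2.4000
    y: enter (5,1) at t=2.8752
    y: enter (5,0) at t=4.0299 ← occupied
  → r_2 = 4.0299
beam 3: φ=-45°, α=285°
  dir = (cos 285°, sin 285°) = (0.2588, -0.9659); from cell (7,4)
  next x-line at t=3.0910, next y-line at t=0.5073; Δt_x=3.8637, Δt_y=1.0353
    y: enter (7,3) at t=0.5073
    y: enter (7,2) at t=1.5426
    y: enter (7,1) at t=2.5778
    x: enter (8,1) at t=3.0910 ← occupied
  → r_3 = 3.0910
beam 4: φ=0°, α=330°
  dir = (cos 330°, sin 330°) = (0.8660, -0.5000); from cell (7,4)
  next x-line at t=0.9238, next y-line at t=0.9800; Δt_x=1.1547, Δt_y=2.0000
    x: enter (8,4) at t=0.9238 ← occupied
  → r_4 = 0.9238
beam 5: φ=45°, α=15°
  dir = (cos 15°, sin 15°) = (0.9659, 0.2588); from cell (7,4)
  next x-line at t=0.8282, next y-line at t=1.9705; Δt_x=1.0353, Δt_y=3.8637
    x: enter (8,4) at t=0.8282 ← occupied
  → r_5 = 0.8282
beam 6: φ=90°, α=60°
  dir = (cos 60°, sin 60°) = (0.5000, 0.8660); from cell (7,4)
  next x-line at t=1.6000, next y-line at t=0.5889; Δt_x=2.0000, Δt_y=1.1547
    y: enter (7,5) at t=0.5889 ← occupied
  → r_6 = 0.5889
beam 7: φ=135°, α=105°
  dir = (cos 105°, sin 105°) = (-0.2588, 0.9659); from cell (7,4)
  next x-line at t=0.7727, next y-line at t=0.5280; Δt_x=3.8637, Δt_y=1.0353
    y: enter (7,5) at t=0.5280 ← occupied
  → r_7 = 0.5280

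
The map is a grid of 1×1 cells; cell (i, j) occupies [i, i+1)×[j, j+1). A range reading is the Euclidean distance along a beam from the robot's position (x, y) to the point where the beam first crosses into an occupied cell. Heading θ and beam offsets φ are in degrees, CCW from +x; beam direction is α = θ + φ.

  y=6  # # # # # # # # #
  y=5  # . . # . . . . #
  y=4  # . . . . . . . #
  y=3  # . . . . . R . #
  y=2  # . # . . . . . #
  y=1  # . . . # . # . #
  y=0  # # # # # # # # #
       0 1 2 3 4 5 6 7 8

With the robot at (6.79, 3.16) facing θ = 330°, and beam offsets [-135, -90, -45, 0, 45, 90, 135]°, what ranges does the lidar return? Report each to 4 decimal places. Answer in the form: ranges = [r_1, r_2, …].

beam 1: φ=-135°, α=195°
  cosα=-0.9659 sinα=-0.2588 | (6,3) | tMaxX 0.8179 tMaxY 0.6182 | tΔX 1.0353 tΔY 3.8637
    t=0.6182 [y] (6,2)
    t=0.8179 [x] (5,2)
    t=1.8531 [x] (4,2)
    t=2.8884 [x] (3,2)
    t=3.9237 [x] (2,2) — stop
  → r_1 = 3.9237
beam 2: φ=-90°, α=240°
  cosα=-0.5000 sinα=-0.8660 | (6,3) | tMaxX 1.5800 tMaxY 0.1848 | tΔX 2.0000 tΔY 1.1547
    t=0.1848 [y] (6,2)
    t=1.3395 [y] (6,1) — stop
  → r_2 = 1.3395
beam 3: φ=-45°, α=285°
  cosα=0.2588 sinα=-0.9659 | (6,3) | tMaxX 0.8114 tMaxY 0.1656 | tΔX 3.8637 tΔY 1.0353
    t=0.1656 [y] (6,2)
    t=0.8114 [x] (7,2)
    t=1.2009 [y] (7,1)
    t=2.2362 [y] (7,0) — stop
  → r_3 = 2.2362
beam 4: φ=0°, α=330°
  cosα=0.8660 sinα=-0.5000 | (6,3) | tMaxX 0.2425 tMaxY 0.3200 | tΔX 1.1547 tΔY 2.0000
    t=0.2425 [x] (7,3)
    t=0.3200 [y] (7,2)
    t=1.3972 [x] (8,2) — stop
  → r_4 = 1.3972
beam 5: φ=45°, α=15°
  cosα=0.9659 sinα=0.2588 | (6,3) | tMaxX 0.2174 tMaxY 3.2455 | tΔX 1.0353 tΔY 3.8637
    t=0.2174 [x] (7,3)
    t=1.2527 [x] (8,3) — stop
  → r_5 = 1.2527
beam 6: φ=90°, α=60°
  cosα=0.5000 sinα=0.8660 | (6,3) | tMaxX 0.4200 tMaxY 0.9699 | tΔX 2.0000 tΔY 1.1547
    t=0.4200 [x] (7,3)
    t=0.9699 [y] (7,4)
    t=2.1246 [y] (7,5)
    t=2.4200 [x] (8,5) — stop
  → r_6 = 2.4200
beam 7: φ=135°, α=105°
  cosα=-0.2588 sinα=0.9659 | (6,3) | tMaxX 3.0523 tMaxY 0.8696 | tΔX 3.8637 tΔY 1.0353
    t=0.8696 [y] (6,4)
    t=1.9049 [y] (6,5)
    t=2.9402 [y] (6,6) — stop
  → r_7 = 2.9402

ranges = [3.9237, 1.3395, 2.2362, 1.3972, 1.2527, 2.4200, 2.9402]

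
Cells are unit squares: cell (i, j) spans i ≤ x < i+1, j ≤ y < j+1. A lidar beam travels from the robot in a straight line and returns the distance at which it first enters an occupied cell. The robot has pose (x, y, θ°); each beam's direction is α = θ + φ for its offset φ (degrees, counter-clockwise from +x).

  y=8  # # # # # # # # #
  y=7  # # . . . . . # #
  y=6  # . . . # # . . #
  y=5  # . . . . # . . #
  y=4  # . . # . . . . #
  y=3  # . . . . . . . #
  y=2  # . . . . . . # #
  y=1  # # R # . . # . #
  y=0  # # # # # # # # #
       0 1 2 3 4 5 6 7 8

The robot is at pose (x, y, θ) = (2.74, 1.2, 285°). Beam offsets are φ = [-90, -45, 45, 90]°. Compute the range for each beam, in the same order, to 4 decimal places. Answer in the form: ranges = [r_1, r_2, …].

ranges = [0.7661, 0.2309, 0.3002, 0.2692]

beam 1: φ=-90°, α=195°
  direction (-0.9659, -0.2588); cell (2,1); t to first gridline: x 0.7661, y 0.7727 (then +1.0353 / +3.8637)
    (1,1) via x @ 0.7661  # hit
  → r_1 = 0.7661
beam 2: φ=-45°, α=240°
  direction (-0.5000, -0.8660); cell (2,1); t to first gridline: x 1.4800, y 0.2309 (then +2.0000 / +1.1547)
    (2,0) via y @ 0.2309  # hit
  → r_2 = 0.2309
beam 3: φ=45°, α=330°
  direction (0.8660, -0.5000); cell (2,1); t to first gridline: x 0.3002, y 0.4000 (then +1.1547 / +2.0000)
    (3,1) via x @ 0.3002  # hit
  → r_3 = 0.3002
beam 4: φ=90°, α=15°
  direction (0.9659, 0.2588); cell (2,1); t to first gridline: x 0.2692, y 3.0910 (then +1.0353 / +3.8637)
    (3,1) via x @ 0.2692  # hit
  → r_4 = 0.2692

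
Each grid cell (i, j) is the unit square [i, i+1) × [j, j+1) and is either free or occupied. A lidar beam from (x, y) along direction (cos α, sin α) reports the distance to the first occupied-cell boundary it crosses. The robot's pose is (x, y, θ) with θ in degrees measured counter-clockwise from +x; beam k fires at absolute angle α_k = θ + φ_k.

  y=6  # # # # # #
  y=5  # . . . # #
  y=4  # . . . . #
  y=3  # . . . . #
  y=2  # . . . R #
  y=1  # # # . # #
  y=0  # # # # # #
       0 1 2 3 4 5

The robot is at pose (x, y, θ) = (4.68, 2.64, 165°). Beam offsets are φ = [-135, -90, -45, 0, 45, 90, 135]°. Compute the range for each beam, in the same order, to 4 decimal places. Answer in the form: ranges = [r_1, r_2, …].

beam 1: φ=-135°, α=30°
  d=(0.8660,0.5000)  start (4,2)  tX=0.3695 tY=0.7200  stride 1/|dx|=1.1547 1/|dy|=2.0000
    cross x-line → (5,2), t=0.3695 (wall)
  → r_1 = 0.3695
beam 2: φ=-90°, α=75°
  d=(0.2588,0.9659)  start (4,2)  tX=1.2364 tY=0.3727  stride 1/|dx|=3.8637 1/|dy|=1.0353
    cross y-line → (4,3), t=0.3727
    cross x-line → (5,3), t=1.2364 (wall)
  → r_2 = 1.2364
beam 3: φ=-45°, α=120°
  d=(-0.5000,0.8660)  start (4,2)  tX=1.3600 tY=0.4157  stride 1/|dx|=2.0000 1/|dy|=1.1547
    cross y-line → (4,3), t=0.4157
    cross x-line → (3,3), t=1.3600
    cross y-line → (3,4), t=1.5704
    cross y-line → (3,5), t=2.7251
    cross x-line → (2,5), t=3.3600
    cross y-line → (2,6), t=3.8798 (wall)
  → r_3 = 3.8798
beam 4: φ=0°, α=165°
  d=(-0.9659,0.2588)  start (4,2)  tX=0.7040 tY=1.3909  stride 1/|dx|=1.0353 1/|dy|=3.8637
    cross x-line → (3,2), t=0.7040
    cross y-line → (3,3), t=1.3909
    cross x-line → (2,3), t=1.7393
    cross x-line → (1,3), t=2.7745
    cross x-line → (0,3), t=3.8098 (wall)
  → r_4 = 3.8098
beam 5: φ=45°, α=210°
  d=(-0.8660,-0.5000)  start (4,2)  tX=0.7852 tY=1.2800  stride 1/|dx|=1.1547 1/|dy|=2.0000
    cross x-line → (3,2), t=0.7852
    cross y-line → (3,1), t=1.2800
    cross x-line → (2,1), t=1.9399 (wall)
  → r_5 = 1.9399
beam 6: φ=90°, α=255°
  d=(-0.2588,-0.9659)  start (4,2)  tX=2.6273 tY=0.6626  stride 1/|dx|=3.8637 1/|dy|=1.0353
    cross y-line → (4,1), t=0.6626 (wall)
  → r_6 = 0.6626
beam 7: φ=135°, α=300°
  d=(0.5000,-0.8660)  start (4,2)  tX=0.6400 tY=0.7390  stride 1/|dx|=2.0000 1/|dy|=1.1547
    cross x-line → (5,2), t=0.6400 (wall)
  → r_7 = 0.6400

ranges = [0.3695, 1.2364, 3.8798, 3.8098, 1.9399, 0.6626, 0.6400]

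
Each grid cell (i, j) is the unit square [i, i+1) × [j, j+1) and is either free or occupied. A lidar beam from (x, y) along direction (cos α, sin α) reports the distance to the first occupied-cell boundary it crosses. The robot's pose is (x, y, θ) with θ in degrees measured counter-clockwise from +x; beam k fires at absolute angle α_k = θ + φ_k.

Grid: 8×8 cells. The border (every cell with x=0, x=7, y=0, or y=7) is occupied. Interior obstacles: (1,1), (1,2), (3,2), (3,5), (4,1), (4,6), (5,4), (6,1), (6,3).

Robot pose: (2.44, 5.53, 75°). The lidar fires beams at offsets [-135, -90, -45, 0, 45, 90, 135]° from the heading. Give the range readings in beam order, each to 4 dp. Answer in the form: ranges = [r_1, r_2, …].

ranges = [2.9214, 0.5798, 0.6466, 1.5219, 1.6974, 1.4908, 1.6628]

beam 1: φ=-135°, α=300°
  dir = (cos 300°, sin 300°) = (0.5000, -0.8660); from cell (2,5)
  next x-line at t=1.1200, next y-line at t=0.6120; Δt_x=2.0000, Δt_y=1.1547
    y: enter (2,4) at t=0.6120
    x: enter (3,4) at t=1.1200
    y: enter (3,3) at t=1.7667
    y: enter (3,2) at t=2.9214 ← occupied
  → r_1 = 2.9214
beam 2: φ=-90°, α=345°
  dir = (cos 345°, sin 345°) = (0.9659, -0.2588); from cell (2,5)
  next x-line at t=0.5798, next y-line at t=2.0478; Δt_x=1.0353, Δt_y=3.8637
    x: enter (3,5) at t=0.5798 ← occupied
  → r_2 = 0.5798
beam 3: φ=-45°, α=30°
  dir = (cos 30°, sin 30°) = (0.8660, 0.5000); from cell (2,5)
  next x-line at t=0.6466, next y-line at t=0.9400; Δt_x=1.1547, Δt_y=2.0000
    x: enter (3,5) at t=0.6466 ← occupied
  → r_3 = 0.6466
beam 4: φ=0°, α=75°
  dir = (cos 75°, sin 75°) = (0.2588, 0.9659); from cell (2,5)
  next x-line at t=2.1637, next y-line at t=0.4866; Δt_x=3.8637, Δt_y=1.0353
    y: enter (2,6) at t=0.4866
    y: enter (2,7) at t=1.5219 ← occupied
  → r_4 = 1.5219
beam 5: φ=45°, α=120°
  dir = (cos 120°, sin 120°) = (-0.5000, 0.8660); from cell (2,5)
  next x-line at t=0.8800, next y-line at t=0.5427; Δt_x=2.0000, Δt_y=1.1547
    y: enter (2,6) at t=0.5427
    x: enter (1,6) at t=0.8800
    y: enter (1,7) at t=1.6974 ← occupied
  → r_5 = 1.6974
beam 6: φ=90°, α=165°
  dir = (cos 165°, sin 165°) = (-0.9659, 0.2588); from cell (2,5)
  next x-line at t=0.4555, next y-line at t=1.8159; Δt_x=1.0353, Δt_y=3.8637
    x: enter (1,5) at t=0.4555
    x: enter (0,5) at t=1.4908 ← occupied
  → r_6 = 1.4908
beam 7: φ=135°, α=210°
  dir = (cos 210°, sin 210°) = (-0.8660, -0.5000); from cell (2,5)
  next x-line at t=0.5081, next y-line at t=1.0600; Δt_x=1.1547, Δt_y=2.0000
    x: enter (1,5) at t=0.5081
    y: enter (1,4) at t=1.0600
    x: enter (0,4) at t=1.6628 ← occupied
  → r_7 = 1.6628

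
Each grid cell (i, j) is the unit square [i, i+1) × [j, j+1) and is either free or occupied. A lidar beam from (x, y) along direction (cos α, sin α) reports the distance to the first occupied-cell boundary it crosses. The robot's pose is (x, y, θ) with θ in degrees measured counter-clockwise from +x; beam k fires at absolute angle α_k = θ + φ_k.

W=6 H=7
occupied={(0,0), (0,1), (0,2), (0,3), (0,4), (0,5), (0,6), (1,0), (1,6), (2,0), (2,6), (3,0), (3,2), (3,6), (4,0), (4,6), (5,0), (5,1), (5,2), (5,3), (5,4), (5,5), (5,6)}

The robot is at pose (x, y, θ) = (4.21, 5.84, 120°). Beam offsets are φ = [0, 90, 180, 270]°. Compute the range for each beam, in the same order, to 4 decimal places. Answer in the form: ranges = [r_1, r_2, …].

ranges = [0.1848, 3.7066, 1.5800, 0.3200]

beam 1: φ=0°, α=120°
  cosα=-0.5000 sinα=0.8660 | (4,5) | tMaxX 0.4200 tMaxY 0.1848 | tΔX 2.0000 tΔY 1.1547
    t=0.1848 [y] (4,6) — stop
  → r_1 = 0.1848
beam 2: φ=90°, α=210°
  cosα=-0.8660 sinα=-0.5000 | (4,5) | tMaxX 0.2425 tMaxY 1.6800 | tΔX 1.1547 tΔY 2.0000
    t=0.2425 [x] (3,5)
    t=1.3972 [x] (2,5)
    t=1.6800 [y] (2,4)
    t=2.5519 [x] (1,4)
    t=3.6800 [y] (1,3)
    t=3.7066 [x] (0,3) — stop
  → r_2 = 3.7066
beam 3: φ=180°, α=300°
  cosα=0.5000 sinα=-0.8660 | (4,5) | tMaxX 1.5800 tMaxY 0.9699 | tΔX 2.0000 tΔY 1.1547
    t=0.9699 [y] (4,4)
    t=1.5800 [x] (5,4) — stop
  → r_3 = 1.5800
beam 4: φ=270°, α=30°
  cosα=0.8660 sinα=0.5000 | (4,5) | tMaxX 0.9122 tMaxY 0.3200 | tΔX 1.1547 tΔY 2.0000
    t=0.3200 [y] (4,6) — stop
  → r_4 = 0.3200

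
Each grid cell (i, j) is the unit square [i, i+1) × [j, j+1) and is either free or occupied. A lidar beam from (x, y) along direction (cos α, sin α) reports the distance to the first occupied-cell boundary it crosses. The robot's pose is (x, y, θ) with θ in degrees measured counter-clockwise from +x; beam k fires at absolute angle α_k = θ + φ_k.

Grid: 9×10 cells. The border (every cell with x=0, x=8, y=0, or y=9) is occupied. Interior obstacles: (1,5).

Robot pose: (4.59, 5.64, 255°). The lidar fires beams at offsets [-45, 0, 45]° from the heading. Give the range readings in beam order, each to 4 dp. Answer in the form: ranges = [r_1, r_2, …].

ranges = [4.1454, 4.8037, 5.3578]

beam 1: φ=-45°, α=210°
  dir = (cos 210°, sin 210°) = (-0.8660, -0.5000); from cell (4,5)
  next x-line at t=0.6813, next y-line at t=1.2800; Δt_x=1.1547, Δt_y=2.0000
    x: enter (3,5) at t=0.6813
    y: enter (3,4) at t=1.2800
    x: enter (2,4) at t=1.8360
    x: enter (1,4) at t=2.9907
    y: enter (1,3) at t=3.2800
    x: enter (0,3) at t=4.1454 ← occupied
  → r_1 = 4.1454
beam 2: φ=0°, α=255°
  dir = (cos 255°, sin 255°) = (-0.2588, -0.9659); from cell (4,5)
  next x-line at t=2.2796, next y-line at t=0.6626; Δt_x=3.8637, Δt_y=1.0353
    y: enter (4,4) at t=0.6626
    y: enter (4,3) at t=1.6979
    x: enter (3,3) at t=2.2796
    y: enter (3,2) at t=2.7331
    y: enter (3,1) at t=3.7684
    y: enter (3,0) at t=4.8037 ← occupied
  → r_2 = 4.8037
beam 3: φ=45°, α=300°
  dir = (cos 300°, sin 300°) = (0.5000, -0.8660); from cell (4,5)
  next x-line at t=0.8200, next y-line at t=0.7390; Δt_x=2.0000, Δt_y=1.1547
    y: enter (4,4) at t=0.7390
    x: enter (5,4) at t=0.8200
    y: enter (5,3) at t=1.8937
    x: enter (6,3) at t=2.8200
    y: enter (6,2) at t=3.0484
    y: enter (6,1) at t=4.2031
    x: enter (7,1) at t=4.8200
    y: enter (7,0) at t=5.3578 ← occupied
  → r_3 = 5.3578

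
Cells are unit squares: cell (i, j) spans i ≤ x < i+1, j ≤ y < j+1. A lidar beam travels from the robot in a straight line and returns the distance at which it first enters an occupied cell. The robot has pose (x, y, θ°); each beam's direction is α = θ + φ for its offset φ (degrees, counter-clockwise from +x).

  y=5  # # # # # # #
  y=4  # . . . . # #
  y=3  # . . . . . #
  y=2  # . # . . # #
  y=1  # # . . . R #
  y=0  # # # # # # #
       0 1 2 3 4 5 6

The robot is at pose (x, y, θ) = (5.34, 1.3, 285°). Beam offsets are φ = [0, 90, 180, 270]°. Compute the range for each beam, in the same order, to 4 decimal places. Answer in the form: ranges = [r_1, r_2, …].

beam 1: φ=0°, α=285°
  cosα=0.2588 sinα=-0.9659 | (5,1) | tMaxX 2.5500 tMaxY 0.3106 | tΔX 3.8637 tΔY 1.0353
    t=0.3106 [y] (5,0) — stop
  → r_1 = 0.3106
beam 2: φ=90°, α=15°
  cosα=0.9659 sinα=0.2588 | (5,1) | tMaxX 0.6833 tMaxY 2.7046 | tΔX 1.0353 tΔY 3.8637
    t=0.6833 [x] (6,1) — stop
  → r_2 = 0.6833
beam 3: φ=180°, α=105°
  cosα=-0.2588 sinα=0.9659 | (5,1) | tMaxX 1.3137 tMaxY 0.7247 | tΔX 3.8637 tΔY 1.0353
    t=0.7247 [y] (5,2) — stop
  → r_3 = 0.7247
beam 4: φ=270°, α=195°
  cosα=-0.9659 sinα=-0.2588 | (5,1) | tMaxX 0.3520 tMaxY 1.1591 | tΔX 1.0353 tΔY 3.8637
    t=0.3520 [x] (4,1)
    t=1.1591 [y] (4,0) — stop
  → r_4 = 1.1591

ranges = [0.3106, 0.6833, 0.7247, 1.1591]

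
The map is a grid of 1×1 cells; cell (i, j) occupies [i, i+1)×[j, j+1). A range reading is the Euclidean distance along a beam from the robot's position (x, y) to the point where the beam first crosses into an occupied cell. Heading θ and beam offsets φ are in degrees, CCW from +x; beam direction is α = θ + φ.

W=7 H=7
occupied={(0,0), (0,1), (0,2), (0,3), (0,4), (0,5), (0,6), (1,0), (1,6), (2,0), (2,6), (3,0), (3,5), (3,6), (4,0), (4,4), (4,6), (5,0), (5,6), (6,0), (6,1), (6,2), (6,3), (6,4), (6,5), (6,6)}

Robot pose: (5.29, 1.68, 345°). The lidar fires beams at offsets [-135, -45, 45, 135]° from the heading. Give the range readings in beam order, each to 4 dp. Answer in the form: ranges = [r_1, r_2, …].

ranges = [1.3600, 0.7852, 0.8198, 3.8336]

beam 1: φ=-135°, α=210°
  cosα=-0.8660 sinα=-0.5000 | (5,1) | tMaxX 0.3349 tMaxY 1.3600 | tΔX 1.1547 tΔY 2.0000
    t=0.3349 [x] (4,1)
    t=1.3600 [y] (4,0) — stop
  → r_1 = 1.3600
beam 2: φ=-45°, α=300°
  cosα=0.5000 sinα=-0.8660 | (5,1) | tMaxX 1.4200 tMaxY 0.7852 | tΔX 2.0000 tΔY 1.1547
    t=0.7852 [y] (5,0) — stop
  → r_2 = 0.7852
beam 3: φ=45°, α=30°
  cosα=0.8660 sinα=0.5000 | (5,1) | tMaxX 0.8198 tMaxY 0.6400 | tΔX 1.1547 tΔY 2.0000
    t=0.6400 [y] (5,2)
    t=0.8198 [x] (6,2) — stop
  → r_3 = 0.8198
beam 4: φ=135°, α=120°
  cosα=-0.5000 sinα=0.8660 | (5,1) | tMaxX 0.5800 tMaxY 0.3695 | tΔX 2.0000 tΔY 1.1547
    t=0.3695 [y] (5,2)
    t=0.5800 [x] (4,2)
    t=1.5242 [y] (4,3)
    t=2.5800 [x] (3,3)
    t=2.6789 [y] (3,4)
    t=3.8336 [y] (3,5) — stop
  → r_4 = 3.8336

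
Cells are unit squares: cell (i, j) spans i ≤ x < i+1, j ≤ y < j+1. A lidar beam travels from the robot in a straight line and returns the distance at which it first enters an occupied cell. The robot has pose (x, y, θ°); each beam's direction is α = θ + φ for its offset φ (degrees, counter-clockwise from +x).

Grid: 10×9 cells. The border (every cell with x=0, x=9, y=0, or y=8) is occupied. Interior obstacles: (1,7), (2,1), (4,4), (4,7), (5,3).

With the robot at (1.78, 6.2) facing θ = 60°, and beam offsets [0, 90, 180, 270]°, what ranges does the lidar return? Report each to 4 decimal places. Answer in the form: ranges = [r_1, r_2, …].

ranges = [2.0785, 0.9007, 1.5600, 2.5634]

beam 1: φ=0°, α=60°
  d=(0.5000,0.8660)  start (1,6)  tX=0.4400 tY=0.9238  stride 1/|dx|=2.0000 1/|dy|=1.1547
    cross x-line → (2,6), t=0.4400
    cross y-line → (2,7), t=0.9238
    cross y-line → (2,8), t=2.0785 (wall)
  → r_1 = 2.0785
beam 2: φ=90°, α=150°
  d=(-0.8660,0.5000)  start (1,6)  tX=0.9007 tY=1.6000  stride 1/|dx|=1.1547 1/|dy|=2.0000
    cross x-line → (0,6), t=0.9007 (wall)
  → r_2 = 0.9007
beam 3: φ=180°, α=240°
  d=(-0.5000,-0.8660)  start (1,6)  tX=1.5600 tY=0.2309  stride 1/|dx|=2.0000 1/|dy|=1.1547
    cross y-line → (1,5), t=0.2309
    cross y-line → (1,4), t=1.3856
    cross x-line → (0,4), t=1.5600 (wall)
  → r_3 = 1.5600
beam 4: φ=270°, α=330°
  d=(0.8660,-0.5000)  start (1,6)  tX=0.2540 tY=0.4000  stride 1/|dx|=1.1547 1/|dy|=2.0000
    cross x-line → (2,6), t=0.2540
    cross y-line → (2,5), t=0.4000
    cross x-line → (3,5), t=1.4087
    cross y-line → (3,4), t=2.4000
    cross x-line → (4,4), t=2.5634 (wall)
  → r_4 = 2.5634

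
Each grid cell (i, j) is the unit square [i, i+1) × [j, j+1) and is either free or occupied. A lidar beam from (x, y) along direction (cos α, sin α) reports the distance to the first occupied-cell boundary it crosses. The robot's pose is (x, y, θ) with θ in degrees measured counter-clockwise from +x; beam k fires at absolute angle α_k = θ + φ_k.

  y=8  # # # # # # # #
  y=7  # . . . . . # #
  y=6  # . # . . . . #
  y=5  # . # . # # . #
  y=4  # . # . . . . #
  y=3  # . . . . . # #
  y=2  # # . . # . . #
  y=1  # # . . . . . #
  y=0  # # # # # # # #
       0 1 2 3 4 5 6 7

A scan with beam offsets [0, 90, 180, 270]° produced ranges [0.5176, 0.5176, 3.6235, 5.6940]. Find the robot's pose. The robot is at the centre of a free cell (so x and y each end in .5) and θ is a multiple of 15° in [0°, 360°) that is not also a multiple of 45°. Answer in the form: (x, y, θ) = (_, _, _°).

Enumerate (i+0.5, j+0.5, θ) over the 32 free cells and 16 admissible headings. For each, cast all 4 beams and compare to the given ranges.
  (5.5, 3.5, 15°): beam 2 = 1.5529 ≠ 0.5176 ✗
  (1.5, 6.5, 300°): beam 1 = 1.0000 ≠ 0.5176 ✗
  (4.5, 4.5, 105°): beam 2 = 1.5529 ≠ 0.5176 ✗
  …
  (6.5, 4.5, 285°): r_1=0.5176, r_2=0.5176, r_3=3.6235, r_4=5.6940 — all match ✓
Unique over the lattice → pose = (6.5, 4.5, 285°).

(x, y, θ) = (6.5, 4.5, 285°)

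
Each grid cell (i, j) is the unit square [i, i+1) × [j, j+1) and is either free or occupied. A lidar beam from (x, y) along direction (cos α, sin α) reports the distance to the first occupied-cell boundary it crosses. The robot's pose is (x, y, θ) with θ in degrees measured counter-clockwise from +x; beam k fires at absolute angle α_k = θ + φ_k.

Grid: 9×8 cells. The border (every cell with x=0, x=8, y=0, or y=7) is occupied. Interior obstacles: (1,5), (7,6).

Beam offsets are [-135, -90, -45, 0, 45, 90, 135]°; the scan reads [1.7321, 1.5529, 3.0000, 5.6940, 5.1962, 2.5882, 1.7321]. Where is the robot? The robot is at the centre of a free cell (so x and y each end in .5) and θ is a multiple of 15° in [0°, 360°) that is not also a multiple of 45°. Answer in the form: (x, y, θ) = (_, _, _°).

Candidates: 40 free-cell centres × 16 headings = 640 poses. Raycast each; keep the one whose scan matches to 4 dp.
  (6.5, 2.5, 210°): beam 1 = 3.6235 ≠ 1.7321 ✗
  (2.5, 5.5, 210°): beam 1 = 1.5529 ≠ 1.7321 ✗
  (7.5, 3.5, 300°): beam 1 = 5.7956 ≠ 1.7321 ✗
  …
  (2.5, 2.5, 15°): r_1=1.7321, r_2=1.5529, r_3=3.0000, r_4=5.6940, r_5=5.1962, r_6=2.5882, r_7=1.7321 — all match ✓
Unique over the lattice → pose = (2.5, 2.5, 15°).

(x, y, θ) = (2.5, 2.5, 15°)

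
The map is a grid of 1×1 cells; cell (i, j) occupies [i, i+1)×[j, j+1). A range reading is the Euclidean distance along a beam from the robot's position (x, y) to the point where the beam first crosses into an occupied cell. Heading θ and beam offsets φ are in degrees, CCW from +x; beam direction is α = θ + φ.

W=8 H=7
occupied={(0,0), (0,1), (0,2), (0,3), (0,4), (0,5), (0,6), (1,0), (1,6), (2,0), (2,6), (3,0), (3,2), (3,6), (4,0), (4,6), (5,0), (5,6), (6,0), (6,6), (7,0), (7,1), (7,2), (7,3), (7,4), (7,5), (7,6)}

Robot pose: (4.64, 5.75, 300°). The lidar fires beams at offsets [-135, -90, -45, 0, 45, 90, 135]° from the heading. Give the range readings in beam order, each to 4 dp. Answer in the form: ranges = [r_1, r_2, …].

ranges = [0.9659, 4.2031, 2.8470, 4.7200, 2.4433, 0.5000, 0.2588]

beam 1: φ=-135°, α=165°
  cosα=-0.9659 sinα=0.2588 | (4,5) | tMaxX 0.6626 tMaxY 0.9659 | tΔX 1.0353 tΔY 3.8637
    t=0.6626 [x] (3,5)
    t=0.9659 [y] (3,6) — stop
  → r_1 = 0.9659
beam 2: φ=-90°, α=210°
  cosα=-0.8660 sinα=-0.5000 | (4,5) | tMaxX 0.7390 tMaxY 1.5000 | tΔX 1.1547 tΔY 2.0000
    t=0.7390 [x] (3,5)
    t=1.5000 [y] (3,4)
    t=1.8937 [x] (2,4)
    t=3.0484 [x] (1,4)
    t=3.5000 [y] (1,3)
    t=4.2031 [x] (0,3) — stop
  → r_2 = 4.2031
beam 3: φ=-45°, α=255°
  cosα=-0.2588 sinα=-0.9659 | (4,5) | tMaxX 2.4728 tMaxY 0.7765 | tΔX 3.8637 tΔY 1.0353
    t=0.7765 [y] (4,4)
    t=1.8117 [y] (4,3)
    t=2.4728 [x] (3,3)
    t=2.8470 [y] (3,2) — stop
  → r_3 = 2.8470
beam 4: φ=0°, α=300°
  cosα=0.5000 sinα=-0.8660 | (4,5) | tMaxX 0.7200 tMaxY 0.8660 | tΔX 2.0000 tΔY 1.1547
    t=0.7200 [x] (5,5)
    t=0.8660 [y] (5,4)
    t=2.0207 [y] (5,3)
    t=2.7200 [x] (6,3)
    t=3.1754 [y] (6,2)
    t=4.3301 [y] (6,1)
    t=4.7200 [x] (7,1) — stop
  → r_4 = 4.7200
beam 5: φ=45°, α=345°
  cosα=0.9659 sinα=-0.2588 | (4,5) | tMaxX 0.3727 tMaxY 2.8978 | tΔX 1.0353 tΔY 3.8637
    t=0.3727 [x] (5,5)
    t=1.4080 [x] (6,5)
    t=2.4433 [x] (7,5) — stop
  → r_5 = 2.4433
beam 6: φ=90°, α=30°
  cosα=0.8660 sinα=0.5000 | (4,5) | tMaxX 0.4157 tMaxY 0.5000 | tΔX 1.1547 tΔY 2.0000
    t=0.4157 [x] (5,5)
    t=0.5000 [y] (5,6) — stop
  → r_6 = 0.5000
beam 7: φ=135°, α=75°
  cosα=0.2588 sinα=0.9659 | (4,5) | tMaxX 1.3909 tMaxY 0.2588 | tΔX 3.8637 tΔY 1.0353
    t=0.2588 [y] (4,6) — stop
  → r_7 = 0.2588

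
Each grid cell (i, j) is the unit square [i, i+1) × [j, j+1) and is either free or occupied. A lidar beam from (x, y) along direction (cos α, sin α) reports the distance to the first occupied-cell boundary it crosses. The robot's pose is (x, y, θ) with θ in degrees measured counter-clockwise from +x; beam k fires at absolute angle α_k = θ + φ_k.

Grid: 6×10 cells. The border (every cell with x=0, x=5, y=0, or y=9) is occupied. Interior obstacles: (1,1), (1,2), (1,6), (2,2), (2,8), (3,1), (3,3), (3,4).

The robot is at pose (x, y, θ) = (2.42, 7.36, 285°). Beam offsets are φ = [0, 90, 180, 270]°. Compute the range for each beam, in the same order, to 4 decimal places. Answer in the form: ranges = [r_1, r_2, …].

beam 1: φ=0°, α=285°
  direction (0.2588, -0.9659); cell (2,7); t to first gridline: x 2.2409, y 0.3727 (then +3.8637 / +1.0353)
    (2,6) via y @ 0.3727
    (2,5) via y @ 1.4080
    (3,5) via x @ 2.2409
    (3,4) via y @ 2.4433  # hit
  → r_1 = 2.4433
beam 2: φ=90°, α=15°
  direction (0.9659, 0.2588); cell (2,7); t to first gridline: x 0.6005, y 2.4728 (then +1.0353 / +3.8637)
    (3,7) via x @ 0.6005
    (4,7) via x @ 1.6357
    (4,8) via y @ 2.4728
    (5,8) via x @ 2.6710  # hit
  → r_2 = 2.6710
beam 3: φ=180°, α=105°
  direction (-0.2588, 0.9659); cell (2,7); t to first gridline: x 1.6228, y 0.6626 (then +3.8637 / +1.0353)
    (2,8) via y @ 0.6626  # hit
  → r_3 = 0.6626
beam 4: φ=270°, α=195°
  direction (-0.9659, -0.2588); cell (2,7); t to first gridline: x 0.4348, y 1.3909 (then +1.0353 / +3.8637)
    (1,7) via x @ 0.4348
    (1,6) via y @ 1.3909  # hit
  → r_4 = 1.3909

ranges = [2.4433, 2.6710, 0.6626, 1.3909]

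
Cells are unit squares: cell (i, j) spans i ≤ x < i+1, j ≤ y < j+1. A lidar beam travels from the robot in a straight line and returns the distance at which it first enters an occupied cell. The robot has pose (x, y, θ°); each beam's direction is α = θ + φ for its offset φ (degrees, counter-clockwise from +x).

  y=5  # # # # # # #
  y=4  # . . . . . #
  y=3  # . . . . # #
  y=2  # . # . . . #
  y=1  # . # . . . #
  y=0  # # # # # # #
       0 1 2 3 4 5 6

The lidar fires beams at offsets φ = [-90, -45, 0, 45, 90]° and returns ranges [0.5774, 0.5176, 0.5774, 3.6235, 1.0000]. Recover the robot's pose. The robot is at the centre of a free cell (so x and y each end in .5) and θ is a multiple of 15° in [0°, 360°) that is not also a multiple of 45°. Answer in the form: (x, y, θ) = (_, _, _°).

(x, y, θ) = (1.5, 1.5, 30°)

Candidates: 17 free-cell centres × 16 headings = 272 poses. Raycast each; keep the one whose scan matches to 4 dp.
  (1.5, 2.5, 195°): beam 1 = 1.9319 ≠ 0.5774 ✗
  (1.5, 3.5, 300°): beam 2 = 1.9319 ≠ 0.5176 ✗
  (5.5, 2.5, 330°): beam 1 = 1.7321 ≠ 0.5774 ✗
  (1.5, 2.5, 165°): beam 1 = 2.5882 ≠ 0.5774 ✗
  …
  (1.5, 1.5, 30°): r_1=0.5774, r_2=0.5176, r_3=0.5774, r_4=3.6235, r_5=1.0000 — all match ✓
Only this pose fits every beam.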